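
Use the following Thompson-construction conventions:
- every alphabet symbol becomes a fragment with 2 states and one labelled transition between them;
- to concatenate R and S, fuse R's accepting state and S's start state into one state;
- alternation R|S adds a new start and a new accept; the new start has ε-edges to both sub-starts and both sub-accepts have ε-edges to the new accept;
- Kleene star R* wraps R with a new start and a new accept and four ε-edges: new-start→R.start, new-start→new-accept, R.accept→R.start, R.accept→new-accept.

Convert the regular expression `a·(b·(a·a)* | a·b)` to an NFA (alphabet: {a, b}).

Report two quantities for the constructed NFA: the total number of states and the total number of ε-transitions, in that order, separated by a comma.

12, 8

By structural recursion:
Each of the 6 symbol leaves contributes 2 states and 0 ε-transitions.
  a·a : 3 states, 0 ε-transitions
  (a·a)* : 5 states, 4 ε-transitions
  b·(a·a)* : 6 states, 4 ε-transitions
  a·b : 3 states, 0 ε-transitions
  b·(a·a)* | a·b : 11 states, 8 ε-transitions
  a·(b·(a·a)* | a·b) : 12 states, 8 ε-transitions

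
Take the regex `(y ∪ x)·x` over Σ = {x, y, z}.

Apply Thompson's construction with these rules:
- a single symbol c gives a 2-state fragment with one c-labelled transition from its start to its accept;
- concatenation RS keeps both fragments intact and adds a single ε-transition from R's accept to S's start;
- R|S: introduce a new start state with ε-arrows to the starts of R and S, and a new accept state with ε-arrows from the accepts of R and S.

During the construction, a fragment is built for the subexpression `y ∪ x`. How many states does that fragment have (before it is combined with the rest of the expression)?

Fragment for `y ∪ x`:
Each of the 2 symbol leaves contributes a 2-state fragment.
  y ∪ x → 6 states

6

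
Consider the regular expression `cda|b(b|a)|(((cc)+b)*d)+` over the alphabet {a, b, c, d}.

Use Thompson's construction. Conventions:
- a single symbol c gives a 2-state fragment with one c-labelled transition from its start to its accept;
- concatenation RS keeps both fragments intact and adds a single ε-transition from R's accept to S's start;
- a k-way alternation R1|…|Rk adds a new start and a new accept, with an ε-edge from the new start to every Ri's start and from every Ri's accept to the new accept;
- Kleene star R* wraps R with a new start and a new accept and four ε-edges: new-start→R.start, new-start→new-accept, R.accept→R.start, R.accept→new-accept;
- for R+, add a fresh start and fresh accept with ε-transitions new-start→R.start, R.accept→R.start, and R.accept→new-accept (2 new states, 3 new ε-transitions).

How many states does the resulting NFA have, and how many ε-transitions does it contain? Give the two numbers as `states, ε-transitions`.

By structural recursion:
Each of the 10 symbol leaves contributes 2 states and 0 ε-transitions.
  cda : 6 states, 2 ε-transitions
  b|a : 6 states, 4 ε-transitions
  b(b|a) : 8 states, 5 ε-transitions
  cc : 4 states, 1 ε-transition
  (cc)+ : 6 states, 4 ε-transitions
  (cc)+b : 8 states, 5 ε-transitions
  ((cc)+b)* : 10 states, 9 ε-transitions
  ((cc)+b)*d : 12 states, 10 ε-transitions
  (((cc)+b)*d)+ : 14 states, 13 ε-transitions
  cda|b(b|a)|(((cc)+b)*d)+ : 30 states, 26 ε-transitions

30, 26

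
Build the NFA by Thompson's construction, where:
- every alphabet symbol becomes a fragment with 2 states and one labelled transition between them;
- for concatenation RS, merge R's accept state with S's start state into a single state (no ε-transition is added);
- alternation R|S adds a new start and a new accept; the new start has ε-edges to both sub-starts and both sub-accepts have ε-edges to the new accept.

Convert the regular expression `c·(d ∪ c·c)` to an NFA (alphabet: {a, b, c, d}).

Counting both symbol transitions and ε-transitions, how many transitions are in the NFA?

8

By structural recursion:
Each of the 4 symbol leaves contributes 1 transition (1 symbol, 0 ε).
  c·c = 2 transitions (2 symbol, 0 ε)
  d ∪ c·c = 7 transitions (3 symbol, 4 ε)
  c·(d ∪ c·c) = 8 transitions (4 symbol, 4 ε)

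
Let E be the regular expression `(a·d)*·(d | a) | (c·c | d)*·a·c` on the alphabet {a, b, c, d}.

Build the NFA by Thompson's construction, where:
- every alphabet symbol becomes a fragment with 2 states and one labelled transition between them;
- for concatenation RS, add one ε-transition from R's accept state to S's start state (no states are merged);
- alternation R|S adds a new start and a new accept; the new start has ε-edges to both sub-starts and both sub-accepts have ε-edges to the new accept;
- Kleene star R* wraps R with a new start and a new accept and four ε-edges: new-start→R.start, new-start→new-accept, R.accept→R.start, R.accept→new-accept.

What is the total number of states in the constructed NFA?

28

Recursing over subexpressions:
Each of the 9 symbol leaves contributes a 2-state fragment.
  a·d — 4 states
  (a·d)* — 6 states
  d | a — 6 states
  (a·d)*·(d | a) — 12 states
  c·c — 4 states
  c·c | d — 8 states
  (c·c | d)* — 10 states
  (c·c | d)*·a·c — 14 states
  (a·d)*·(d | a) | (c·c | d)*·a·c — 28 states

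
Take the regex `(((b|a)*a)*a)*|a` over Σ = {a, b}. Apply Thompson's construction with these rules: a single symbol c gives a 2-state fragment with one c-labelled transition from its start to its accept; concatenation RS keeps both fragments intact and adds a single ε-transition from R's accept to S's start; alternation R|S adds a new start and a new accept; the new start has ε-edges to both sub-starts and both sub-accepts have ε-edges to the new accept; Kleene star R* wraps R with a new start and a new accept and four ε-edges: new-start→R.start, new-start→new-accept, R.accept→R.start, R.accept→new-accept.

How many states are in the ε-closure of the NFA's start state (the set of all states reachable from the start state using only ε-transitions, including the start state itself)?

Compute the ε-closure size of each fragment's start state recursively; a symbol fragment's start has no outgoing ε-edge, so its closure is just itself (size 1).
  b|a : C = 1 + 1 + 1 = 3 (the new accept is not ε-reachable since no branch accepts ε)
  (b|a)* : the star's fresh start ε-reaches both the body's start and the fresh accept: C = 2 + 3 = 5
  (b|a)*a : C = 5 + 1 = 6 (closure spills across the concat boundary because the left factor accepts ε)
  ((b|a)*a)* : new start has ε-edges to the inner start and to the new accept, so C = 2 + 6 = 8
  ((b|a)*a)*a : C = 8 + 1 = 9 (closure spills across the concat boundary because the left factor accepts ε)
  (((b|a)*a)*a)* : the star's fresh start ε-reaches both the body's start and the fresh accept: C = 2 + 9 = 11
  (((b|a)*a)*a)*|a : new start ε-reaches every alternative's start; at least one alternative accepts ε, so the union's new accept is reached too: C = 1 + 11 + 1 + 1 = 14

14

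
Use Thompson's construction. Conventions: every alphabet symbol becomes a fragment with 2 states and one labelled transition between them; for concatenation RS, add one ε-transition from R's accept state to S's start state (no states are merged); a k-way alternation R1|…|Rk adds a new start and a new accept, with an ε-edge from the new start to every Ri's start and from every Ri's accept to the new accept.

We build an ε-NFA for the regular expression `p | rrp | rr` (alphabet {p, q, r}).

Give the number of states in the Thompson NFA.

By structural recursion:
Each of the 6 symbol leaves contributes a 2-state fragment.
  rrp : 6 states
  rr : 4 states
  p | rrp | rr : 14 states

14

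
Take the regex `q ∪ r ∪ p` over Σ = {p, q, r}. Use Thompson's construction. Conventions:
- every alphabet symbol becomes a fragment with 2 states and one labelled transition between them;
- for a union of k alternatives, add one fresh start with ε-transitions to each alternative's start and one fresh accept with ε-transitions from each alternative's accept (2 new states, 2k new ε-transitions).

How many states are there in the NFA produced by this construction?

8

Recursing over subexpressions:
Each of the 3 symbol leaves contributes a 2-state fragment.
  q ∪ r ∪ p → 8 states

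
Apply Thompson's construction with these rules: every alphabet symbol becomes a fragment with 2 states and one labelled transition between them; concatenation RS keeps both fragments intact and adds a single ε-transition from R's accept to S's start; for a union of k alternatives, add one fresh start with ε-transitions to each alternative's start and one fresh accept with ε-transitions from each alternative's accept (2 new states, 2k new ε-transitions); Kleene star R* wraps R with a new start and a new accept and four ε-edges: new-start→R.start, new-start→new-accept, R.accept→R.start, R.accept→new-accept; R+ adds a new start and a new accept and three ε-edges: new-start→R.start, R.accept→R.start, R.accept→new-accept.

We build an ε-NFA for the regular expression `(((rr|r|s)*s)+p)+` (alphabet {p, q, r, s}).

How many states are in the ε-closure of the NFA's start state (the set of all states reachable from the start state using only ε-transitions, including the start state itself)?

9

Let C(F) = |ε-closure(F.start)| within fragment F, and note whether F accepts ε. Symbol fragments have C = 1 and do not accept ε. Then:
  rr → same as the first factor's closure: |closure| = 1
  rr|r|s → |closure| = 1 + 1 + 1 + 1 = 4 (the new accept is not ε-reachable since no branch accepts ε)
  (rr|r|s)* → |closure| = 1 (new start) + 4 (body) + 1 (new accept) = 6
  (rr|r|s)*s → the left operand accepts ε, so the closure extends into the next operand (via the concat ε-link); |closure| = 6 + 1 = 7
  ((rr|r|s)*s)+ → new start ε-reaches only the body's start; the new accept needs a symbol first: |closure| = 1 + 7 = 8
  ((rr|r|s)*s)+p → same as the first factor's closure: |closure| = 8
  (((rr|r|s)*s)+p)+ → |closure| = 1 + 8 = 9 (the body doesn't accept ε, so the new accept is not reached)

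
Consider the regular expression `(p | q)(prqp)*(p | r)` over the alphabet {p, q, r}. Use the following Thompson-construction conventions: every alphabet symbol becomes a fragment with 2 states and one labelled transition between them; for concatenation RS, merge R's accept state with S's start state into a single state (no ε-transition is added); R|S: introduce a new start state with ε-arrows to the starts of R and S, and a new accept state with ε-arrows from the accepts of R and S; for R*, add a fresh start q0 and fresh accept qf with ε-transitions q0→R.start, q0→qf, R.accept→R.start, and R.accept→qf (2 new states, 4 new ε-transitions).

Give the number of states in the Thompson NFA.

Building bottom-up:
Each of the 8 symbol leaves contributes a 2-state fragment.
  p | q : 6 states
  prqp : 5 states
  (prqp)* : 7 states
  p | r : 6 states
  (p | q)(prqp)*(p | r) : 17 states

17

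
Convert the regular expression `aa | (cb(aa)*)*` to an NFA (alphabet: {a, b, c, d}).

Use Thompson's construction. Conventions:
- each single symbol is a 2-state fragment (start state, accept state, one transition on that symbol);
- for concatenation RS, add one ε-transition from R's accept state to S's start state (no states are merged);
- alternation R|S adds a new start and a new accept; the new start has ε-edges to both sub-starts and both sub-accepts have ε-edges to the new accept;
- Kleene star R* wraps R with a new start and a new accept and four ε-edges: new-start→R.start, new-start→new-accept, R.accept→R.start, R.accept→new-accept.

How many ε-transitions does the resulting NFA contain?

By structural recursion:
Each of the 6 symbol leaves contributes 0 ε-transitions.
  aa — 1 ε-transition
  aa — 1 ε-transition
  (aa)* — 5 ε-transitions
  cb(aa)* — 7 ε-transitions
  (cb(aa)*)* — 11 ε-transitions
  aa | (cb(aa)*)* — 16 ε-transitions

16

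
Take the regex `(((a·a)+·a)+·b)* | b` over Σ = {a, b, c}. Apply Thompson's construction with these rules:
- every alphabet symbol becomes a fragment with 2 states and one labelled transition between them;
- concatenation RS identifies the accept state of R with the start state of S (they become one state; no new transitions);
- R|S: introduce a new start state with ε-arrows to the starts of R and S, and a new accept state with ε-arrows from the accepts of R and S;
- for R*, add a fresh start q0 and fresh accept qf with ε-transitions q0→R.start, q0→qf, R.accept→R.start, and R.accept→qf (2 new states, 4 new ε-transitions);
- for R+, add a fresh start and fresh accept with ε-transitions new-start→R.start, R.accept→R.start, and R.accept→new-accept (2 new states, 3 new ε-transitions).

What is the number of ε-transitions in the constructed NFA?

14

Per subexpression:
Each of the 5 symbol leaves contributes 0 ε-transitions.
  a·a : 0 ε-transitions
  (a·a)+ : 3 ε-transitions
  (a·a)+·a : 3 ε-transitions
  ((a·a)+·a)+ : 6 ε-transitions
  ((a·a)+·a)+·b : 6 ε-transitions
  (((a·a)+·a)+·b)* : 10 ε-transitions
  (((a·a)+·a)+·b)* | b : 14 ε-transitions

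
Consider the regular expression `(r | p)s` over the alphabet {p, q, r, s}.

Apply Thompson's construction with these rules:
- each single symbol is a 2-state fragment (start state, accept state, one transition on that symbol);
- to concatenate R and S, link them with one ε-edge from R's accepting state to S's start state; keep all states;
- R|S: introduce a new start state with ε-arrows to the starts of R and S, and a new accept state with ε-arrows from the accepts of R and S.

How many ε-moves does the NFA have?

5

Building bottom-up:
Each of the 3 symbol leaves contributes 0 ε-transitions.
  r | p = 4 ε-transitions
  (r | p)s = 5 ε-transitions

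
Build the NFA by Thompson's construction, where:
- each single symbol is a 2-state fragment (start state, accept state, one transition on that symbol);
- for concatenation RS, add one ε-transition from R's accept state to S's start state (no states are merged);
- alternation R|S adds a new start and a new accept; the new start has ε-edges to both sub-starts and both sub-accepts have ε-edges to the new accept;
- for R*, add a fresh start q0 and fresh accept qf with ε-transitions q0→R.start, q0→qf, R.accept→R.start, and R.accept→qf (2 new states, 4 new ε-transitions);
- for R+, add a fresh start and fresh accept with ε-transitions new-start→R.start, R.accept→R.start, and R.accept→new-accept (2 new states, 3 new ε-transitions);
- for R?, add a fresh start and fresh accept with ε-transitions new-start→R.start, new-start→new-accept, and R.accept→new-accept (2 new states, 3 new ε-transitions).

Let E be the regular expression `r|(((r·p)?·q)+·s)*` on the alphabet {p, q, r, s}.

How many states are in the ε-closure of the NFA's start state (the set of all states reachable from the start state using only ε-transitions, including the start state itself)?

Work bottom-up. For each fragment F, track |ε-closure(F.start)| and whether F's accept lies in that closure (i.e. whether F accepts ε). A single-symbol fragment has closure size 1 and does not accept ε.
  r·p → same as the first factor's closure: |closure| = 1
  (r·p)? → |closure| = 1 (new start) + 1 (body) + 1 (new accept, via ε) = 3
  (r·p)?·q → the left operand accepts ε, so the closure extends into the next operand (via the concat ε-link); |closure| = 3 + 1 = 4
  ((r·p)?·q)+ → new start ε-reaches only the body's start; the new accept needs a symbol first: |closure| = 1 + 4 = 5
  ((r·p)?·q)+·s → |closure| equals the left operand's closure size = 5 (its accept is not ε-reachable, so the closure stops there)
  (((r·p)?·q)+·s)* → |closure| = 1 (new start) + 5 (body) + 1 (new accept) = 7
  r|(((r·p)?·q)+·s)* → new start ε-reaches every alternative's start; at least one alternative accepts ε, so the union's new accept is reached too: |closure| = 1 + 1 + 7 + 1 = 10

10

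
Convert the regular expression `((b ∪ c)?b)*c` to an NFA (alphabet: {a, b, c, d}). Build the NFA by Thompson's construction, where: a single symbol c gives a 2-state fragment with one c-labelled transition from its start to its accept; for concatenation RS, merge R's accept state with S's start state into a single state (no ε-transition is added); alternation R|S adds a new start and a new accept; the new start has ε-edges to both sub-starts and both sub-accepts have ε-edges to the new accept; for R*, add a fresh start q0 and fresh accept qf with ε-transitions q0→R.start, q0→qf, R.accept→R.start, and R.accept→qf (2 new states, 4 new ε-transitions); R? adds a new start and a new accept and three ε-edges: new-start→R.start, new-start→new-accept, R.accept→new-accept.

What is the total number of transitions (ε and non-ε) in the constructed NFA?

15

Bottom-up over the parse tree:
Each of the 4 symbol leaves contributes 1 transition (1 symbol, 0 ε).
  b ∪ c — 6 transitions (2 symbol, 4 ε)
  (b ∪ c)? — 9 transitions (2 symbol, 7 ε)
  (b ∪ c)?b — 10 transitions (3 symbol, 7 ε)
  ((b ∪ c)?b)* — 14 transitions (3 symbol, 11 ε)
  ((b ∪ c)?b)*c — 15 transitions (4 symbol, 11 ε)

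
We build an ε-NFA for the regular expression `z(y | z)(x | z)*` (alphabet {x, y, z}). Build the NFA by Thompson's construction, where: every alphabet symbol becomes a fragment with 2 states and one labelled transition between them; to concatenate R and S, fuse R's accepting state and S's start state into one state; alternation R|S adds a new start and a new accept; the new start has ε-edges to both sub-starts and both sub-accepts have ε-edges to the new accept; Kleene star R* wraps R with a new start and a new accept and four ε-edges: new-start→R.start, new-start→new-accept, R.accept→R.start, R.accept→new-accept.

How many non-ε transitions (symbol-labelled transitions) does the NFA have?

Per subexpression:
Each of the 5 symbol leaves contributes exactly 1 symbol transition.
  y | z — 2 symbol transitions
  x | z — 2 symbol transitions
  (x | z)* — 2 symbol transitions
  z(y | z)(x | z)* — 5 symbol transitions

5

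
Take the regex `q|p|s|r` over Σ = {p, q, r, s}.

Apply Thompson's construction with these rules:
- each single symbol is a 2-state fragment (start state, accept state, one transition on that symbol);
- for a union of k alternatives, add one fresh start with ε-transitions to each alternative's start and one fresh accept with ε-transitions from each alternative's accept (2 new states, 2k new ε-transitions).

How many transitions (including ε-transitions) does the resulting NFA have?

Building bottom-up:
Each of the 4 symbol leaves contributes 1 transition (1 symbol, 0 ε).
  q|p|s|r : 12 transitions (4 symbol, 8 ε)

12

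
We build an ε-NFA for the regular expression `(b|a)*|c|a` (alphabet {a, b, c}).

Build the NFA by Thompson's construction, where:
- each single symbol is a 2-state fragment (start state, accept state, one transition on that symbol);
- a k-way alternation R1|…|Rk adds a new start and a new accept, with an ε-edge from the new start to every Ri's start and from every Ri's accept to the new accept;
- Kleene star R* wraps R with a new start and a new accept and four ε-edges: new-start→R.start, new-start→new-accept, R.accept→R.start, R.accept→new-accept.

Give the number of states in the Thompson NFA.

14

Recursing over subexpressions:
Each of the 4 symbol leaves contributes a 2-state fragment.
  b|a = 6 states
  (b|a)* = 8 states
  (b|a)*|c|a = 14 states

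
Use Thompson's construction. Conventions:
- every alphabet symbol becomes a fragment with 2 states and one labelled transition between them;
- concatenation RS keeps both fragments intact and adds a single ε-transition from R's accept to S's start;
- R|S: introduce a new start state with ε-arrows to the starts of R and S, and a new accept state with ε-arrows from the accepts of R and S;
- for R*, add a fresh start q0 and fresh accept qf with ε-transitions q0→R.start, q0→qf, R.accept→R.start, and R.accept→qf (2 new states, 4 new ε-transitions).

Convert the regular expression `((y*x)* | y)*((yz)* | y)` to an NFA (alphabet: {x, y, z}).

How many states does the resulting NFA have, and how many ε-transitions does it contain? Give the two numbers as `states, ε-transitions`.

24, 27

By structural recursion:
Each of the 6 symbol leaves contributes 2 states and 0 ε-transitions.
  y* — 4 states, 4 ε-transitions
  y*x — 6 states, 5 ε-transitions
  (y*x)* — 8 states, 9 ε-transitions
  (y*x)* | y — 12 states, 13 ε-transitions
  ((y*x)* | y)* — 14 states, 17 ε-transitions
  yz — 4 states, 1 ε-transition
  (yz)* — 6 states, 5 ε-transitions
  (yz)* | y — 10 states, 9 ε-transitions
  ((y*x)* | y)*((yz)* | y) — 24 states, 27 ε-transitions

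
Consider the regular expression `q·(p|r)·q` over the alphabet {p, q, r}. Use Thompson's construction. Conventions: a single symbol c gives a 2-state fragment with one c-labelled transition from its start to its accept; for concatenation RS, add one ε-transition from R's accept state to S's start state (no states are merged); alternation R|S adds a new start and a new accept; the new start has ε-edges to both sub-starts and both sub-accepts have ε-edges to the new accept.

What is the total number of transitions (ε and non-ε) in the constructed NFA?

10

Bottom-up over the parse tree:
Each of the 4 symbol leaves contributes 1 transition (1 symbol, 0 ε).
  p|r — 6 transitions (2 symbol, 4 ε)
  q·(p|r)·q — 10 transitions (4 symbol, 6 ε)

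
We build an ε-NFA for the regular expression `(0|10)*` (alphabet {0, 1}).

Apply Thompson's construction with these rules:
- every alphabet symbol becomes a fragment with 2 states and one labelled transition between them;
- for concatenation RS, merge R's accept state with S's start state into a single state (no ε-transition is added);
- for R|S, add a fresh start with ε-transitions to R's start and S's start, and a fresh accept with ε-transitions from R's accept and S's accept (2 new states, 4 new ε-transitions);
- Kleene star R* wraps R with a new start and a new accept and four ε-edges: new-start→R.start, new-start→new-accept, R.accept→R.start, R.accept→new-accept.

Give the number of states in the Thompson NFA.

9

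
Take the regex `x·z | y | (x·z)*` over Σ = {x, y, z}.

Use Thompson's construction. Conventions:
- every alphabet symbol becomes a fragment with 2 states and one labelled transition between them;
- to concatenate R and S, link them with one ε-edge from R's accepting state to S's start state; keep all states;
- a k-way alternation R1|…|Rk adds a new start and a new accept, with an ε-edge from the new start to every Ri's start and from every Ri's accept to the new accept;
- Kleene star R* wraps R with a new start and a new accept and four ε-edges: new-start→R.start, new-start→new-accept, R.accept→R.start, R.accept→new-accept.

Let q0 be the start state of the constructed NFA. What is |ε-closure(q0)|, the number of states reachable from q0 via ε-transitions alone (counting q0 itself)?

Let C(F) = |ε-closure(F.start)| within fragment F, and note whether F accepts ε. Symbol fragments have C = 1 and do not accept ε. Then:
  x·z → |closure| equals the left operand's closure size = 1 (its accept is not ε-reachable, so the closure stops there)
  x·z → |closure| equals the left operand's closure size = 1 (its accept is not ε-reachable, so the closure stops there)
  (x·z)* → the star's fresh start ε-reaches both the body's start and the fresh accept: |closure| = 2 + 1 = 3
  x·z | y | (x·z)* → new start ε-reaches every alternative's start; at least one alternative accepts ε, so the union's new accept is reached too: |closure| = 1 + 1 + 1 + 3 + 1 = 7

7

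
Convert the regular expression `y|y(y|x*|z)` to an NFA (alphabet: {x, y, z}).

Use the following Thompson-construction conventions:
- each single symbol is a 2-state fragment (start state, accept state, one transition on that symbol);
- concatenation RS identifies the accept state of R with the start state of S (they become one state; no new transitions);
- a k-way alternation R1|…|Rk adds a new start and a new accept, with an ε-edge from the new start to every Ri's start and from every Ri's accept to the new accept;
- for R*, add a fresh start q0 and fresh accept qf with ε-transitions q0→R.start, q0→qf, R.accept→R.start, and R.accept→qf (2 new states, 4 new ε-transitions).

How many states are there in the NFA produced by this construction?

15

Per subexpression:
Each of the 5 symbol leaves contributes a 2-state fragment.
  x* = 4 states
  y|x*|z = 10 states
  y(y|x*|z) = 11 states
  y|y(y|x*|z) = 15 states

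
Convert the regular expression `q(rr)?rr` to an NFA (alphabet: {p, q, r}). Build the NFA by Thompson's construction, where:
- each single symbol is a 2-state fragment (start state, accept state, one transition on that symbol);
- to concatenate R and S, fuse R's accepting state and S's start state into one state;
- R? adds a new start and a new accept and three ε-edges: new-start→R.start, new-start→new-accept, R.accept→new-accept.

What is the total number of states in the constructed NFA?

8

Building bottom-up:
Each of the 5 symbol leaves contributes a 2-state fragment.
  rr = 3 states
  (rr)? = 5 states
  q(rr)?rr = 8 states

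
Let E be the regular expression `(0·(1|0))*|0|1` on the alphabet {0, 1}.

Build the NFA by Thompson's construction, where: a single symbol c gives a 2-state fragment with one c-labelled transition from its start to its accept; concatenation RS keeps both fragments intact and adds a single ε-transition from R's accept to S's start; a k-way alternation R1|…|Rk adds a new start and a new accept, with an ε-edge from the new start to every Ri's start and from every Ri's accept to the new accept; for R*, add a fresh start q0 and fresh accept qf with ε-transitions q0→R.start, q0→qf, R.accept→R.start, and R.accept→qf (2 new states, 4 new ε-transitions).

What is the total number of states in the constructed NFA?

16

Recursing over subexpressions:
Each of the 5 symbol leaves contributes a 2-state fragment.
  1|0 = 6 states
  0·(1|0) = 8 states
  (0·(1|0))* = 10 states
  (0·(1|0))*|0|1 = 16 states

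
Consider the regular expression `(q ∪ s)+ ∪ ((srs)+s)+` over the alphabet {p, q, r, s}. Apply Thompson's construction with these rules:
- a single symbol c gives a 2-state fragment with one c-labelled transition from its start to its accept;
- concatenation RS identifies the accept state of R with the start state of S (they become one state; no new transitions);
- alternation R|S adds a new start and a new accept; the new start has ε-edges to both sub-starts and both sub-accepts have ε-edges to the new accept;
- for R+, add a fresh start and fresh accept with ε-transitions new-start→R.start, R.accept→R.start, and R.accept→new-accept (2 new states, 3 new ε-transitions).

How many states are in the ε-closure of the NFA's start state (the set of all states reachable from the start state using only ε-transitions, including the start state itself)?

8

Let C(F) = |ε-closure(F.start)| within fragment F, and note whether F accepts ε. Symbol fragments have C = 1 and do not accept ε. Then:
  q ∪ s → |closure| = 1 + 1 + 1 = 3 (the new accept is not ε-reachable since no branch accepts ε)
  (q ∪ s)+ → |closure| = 1 + 3 = 4 (the body doesn't accept ε, so the new accept is not reached)
  srs → |closure| equals the left operand's closure size = 1 (its accept is not ε-reachable, so the closure stops there)
  (srs)+ → new start ε-reaches only the body's start; the new accept needs a symbol first: |closure| = 1 + 1 = 2
  (srs)+s → same as the first factor's closure: |closure| = 2
  ((srs)+s)+ → new start ε-reaches only the body's start; the new accept needs a symbol first: |closure| = 1 + 2 = 3
  (q ∪ s)+ ∪ ((srs)+s)+ → new start ε-reaches every alternative's start; none of them accept ε, so the new accept is not reached: |closure| = 1 + 4 + 3 = 8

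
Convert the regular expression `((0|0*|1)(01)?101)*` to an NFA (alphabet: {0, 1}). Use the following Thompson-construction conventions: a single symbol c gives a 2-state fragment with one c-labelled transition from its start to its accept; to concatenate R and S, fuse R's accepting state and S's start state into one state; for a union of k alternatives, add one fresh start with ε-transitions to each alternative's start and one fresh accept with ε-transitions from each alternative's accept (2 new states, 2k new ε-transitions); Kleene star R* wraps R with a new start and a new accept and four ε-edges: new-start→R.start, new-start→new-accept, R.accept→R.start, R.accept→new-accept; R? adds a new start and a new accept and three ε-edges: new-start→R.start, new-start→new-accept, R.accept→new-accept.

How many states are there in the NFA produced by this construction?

Building bottom-up:
Each of the 8 symbol leaves contributes a 2-state fragment.
  0* — 4 states
  0|0*|1 — 10 states
  01 — 3 states
  (01)? — 5 states
  (0|0*|1)(01)?101 — 17 states
  ((0|0*|1)(01)?101)* — 19 states

19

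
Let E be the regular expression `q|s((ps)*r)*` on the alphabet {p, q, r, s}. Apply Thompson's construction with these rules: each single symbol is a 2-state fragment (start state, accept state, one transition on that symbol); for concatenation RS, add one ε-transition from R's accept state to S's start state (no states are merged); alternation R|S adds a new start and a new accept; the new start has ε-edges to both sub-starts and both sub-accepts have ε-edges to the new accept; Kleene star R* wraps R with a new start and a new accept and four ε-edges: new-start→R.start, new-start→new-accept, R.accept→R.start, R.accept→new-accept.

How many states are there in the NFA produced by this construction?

16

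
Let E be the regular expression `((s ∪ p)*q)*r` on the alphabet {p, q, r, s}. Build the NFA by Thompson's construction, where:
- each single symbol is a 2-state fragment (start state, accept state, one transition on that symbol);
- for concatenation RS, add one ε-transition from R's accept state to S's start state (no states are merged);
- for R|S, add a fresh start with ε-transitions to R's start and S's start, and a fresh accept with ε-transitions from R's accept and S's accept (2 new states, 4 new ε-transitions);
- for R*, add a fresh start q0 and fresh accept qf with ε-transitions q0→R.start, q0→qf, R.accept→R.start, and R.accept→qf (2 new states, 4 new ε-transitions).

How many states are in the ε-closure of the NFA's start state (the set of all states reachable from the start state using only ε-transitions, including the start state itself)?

Let C(F) = |ε-closure(F.start)| within fragment F, and note whether F accepts ε. Symbol fragments have C = 1 and do not accept ε. Then:
  s ∪ p → |closure| = 1 + 1 + 1 = 3 (the new accept is not ε-reachable since no branch accepts ε)
  (s ∪ p)* → |closure| = 1 (new start) + 3 (body) + 1 (new accept) = 5
  (s ∪ p)*q → the left operand accepts ε, so the closure extends into the next operand (via the concat ε-link); |closure| = 5 + 1 = 6
  ((s ∪ p)*q)* → new start has ε-edges to the inner start and to the new accept, so |closure| = 2 + 6 = 8
  ((s ∪ p)*q)*r → |closure| = 8 + 1 = 9 (closure spills across the concat boundary because the left factor accepts ε)

9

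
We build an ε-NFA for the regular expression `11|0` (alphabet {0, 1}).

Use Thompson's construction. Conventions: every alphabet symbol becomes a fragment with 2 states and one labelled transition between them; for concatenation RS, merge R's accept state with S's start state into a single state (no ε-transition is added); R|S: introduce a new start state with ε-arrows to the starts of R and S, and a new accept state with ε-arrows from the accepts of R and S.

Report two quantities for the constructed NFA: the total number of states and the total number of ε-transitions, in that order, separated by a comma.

7, 4

Per subexpression:
Each of the 3 symbol leaves contributes 2 states and 0 ε-transitions.
  11 — 3 states, 0 ε-transitions
  11|0 — 7 states, 4 ε-transitions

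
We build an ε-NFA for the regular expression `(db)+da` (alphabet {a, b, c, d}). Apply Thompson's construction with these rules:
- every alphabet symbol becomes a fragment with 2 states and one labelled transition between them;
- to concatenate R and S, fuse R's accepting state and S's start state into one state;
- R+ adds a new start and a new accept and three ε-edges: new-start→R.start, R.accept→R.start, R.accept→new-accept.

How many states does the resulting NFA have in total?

7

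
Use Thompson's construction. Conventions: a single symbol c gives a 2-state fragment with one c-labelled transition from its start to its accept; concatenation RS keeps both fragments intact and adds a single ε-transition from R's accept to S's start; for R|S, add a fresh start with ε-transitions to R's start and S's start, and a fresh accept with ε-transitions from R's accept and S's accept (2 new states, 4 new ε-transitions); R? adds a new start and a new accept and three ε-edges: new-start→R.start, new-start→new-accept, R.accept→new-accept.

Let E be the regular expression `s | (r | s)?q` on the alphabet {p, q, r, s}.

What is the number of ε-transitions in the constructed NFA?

By structural recursion:
Each of the 4 symbol leaves contributes 0 ε-transitions.
  r | s = 4 ε-transitions
  (r | s)? = 7 ε-transitions
  (r | s)?q = 8 ε-transitions
  s | (r | s)?q = 12 ε-transitions

12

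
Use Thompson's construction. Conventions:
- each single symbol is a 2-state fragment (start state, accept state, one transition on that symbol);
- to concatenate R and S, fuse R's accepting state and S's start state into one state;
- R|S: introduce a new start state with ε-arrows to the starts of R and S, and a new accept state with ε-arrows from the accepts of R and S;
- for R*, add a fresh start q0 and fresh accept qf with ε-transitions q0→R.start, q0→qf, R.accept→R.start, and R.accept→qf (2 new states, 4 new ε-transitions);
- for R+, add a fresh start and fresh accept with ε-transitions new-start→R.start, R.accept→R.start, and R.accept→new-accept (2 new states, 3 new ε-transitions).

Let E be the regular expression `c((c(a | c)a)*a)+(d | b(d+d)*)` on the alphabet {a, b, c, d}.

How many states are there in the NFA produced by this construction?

25

Recursing over subexpressions:
Each of the 10 symbol leaves contributes a 2-state fragment.
  a | c = 6 states
  c(a | c)a = 8 states
  (c(a | c)a)* = 10 states
  (c(a | c)a)*a = 11 states
  ((c(a | c)a)*a)+ = 13 states
  d+ = 4 states
  d+d = 5 states
  (d+d)* = 7 states
  b(d+d)* = 8 states
  d | b(d+d)* = 12 states
  c((c(a | c)a)*a)+(d | b(d+d)*) = 25 states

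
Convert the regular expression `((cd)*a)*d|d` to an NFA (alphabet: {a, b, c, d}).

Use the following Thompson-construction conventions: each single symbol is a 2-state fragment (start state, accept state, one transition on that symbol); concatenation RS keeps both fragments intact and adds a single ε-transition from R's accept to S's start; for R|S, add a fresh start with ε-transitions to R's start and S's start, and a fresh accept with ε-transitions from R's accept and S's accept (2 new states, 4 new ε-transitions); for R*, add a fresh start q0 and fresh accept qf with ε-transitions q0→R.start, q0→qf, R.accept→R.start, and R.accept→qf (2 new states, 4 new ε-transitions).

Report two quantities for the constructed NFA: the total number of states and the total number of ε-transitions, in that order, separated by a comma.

16, 15

Bottom-up over the parse tree:
Each of the 5 symbol leaves contributes 2 states and 0 ε-transitions.
  cd = 4 states, 1 ε-transition
  (cd)* = 6 states, 5 ε-transitions
  (cd)*a = 8 states, 6 ε-transitions
  ((cd)*a)* = 10 states, 10 ε-transitions
  ((cd)*a)*d = 12 states, 11 ε-transitions
  ((cd)*a)*d|d = 16 states, 15 ε-transitions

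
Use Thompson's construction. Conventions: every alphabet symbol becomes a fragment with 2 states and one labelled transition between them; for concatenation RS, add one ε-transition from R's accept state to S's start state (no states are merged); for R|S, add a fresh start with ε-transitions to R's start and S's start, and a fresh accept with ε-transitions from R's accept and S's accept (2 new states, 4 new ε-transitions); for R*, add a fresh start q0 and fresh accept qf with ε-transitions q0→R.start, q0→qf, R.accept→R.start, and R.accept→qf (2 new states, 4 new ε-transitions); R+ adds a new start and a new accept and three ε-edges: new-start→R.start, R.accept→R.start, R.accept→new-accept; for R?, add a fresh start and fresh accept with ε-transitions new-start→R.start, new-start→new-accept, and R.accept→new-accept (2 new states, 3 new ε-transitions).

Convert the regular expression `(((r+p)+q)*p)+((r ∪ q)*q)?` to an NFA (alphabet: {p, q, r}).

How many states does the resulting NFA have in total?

28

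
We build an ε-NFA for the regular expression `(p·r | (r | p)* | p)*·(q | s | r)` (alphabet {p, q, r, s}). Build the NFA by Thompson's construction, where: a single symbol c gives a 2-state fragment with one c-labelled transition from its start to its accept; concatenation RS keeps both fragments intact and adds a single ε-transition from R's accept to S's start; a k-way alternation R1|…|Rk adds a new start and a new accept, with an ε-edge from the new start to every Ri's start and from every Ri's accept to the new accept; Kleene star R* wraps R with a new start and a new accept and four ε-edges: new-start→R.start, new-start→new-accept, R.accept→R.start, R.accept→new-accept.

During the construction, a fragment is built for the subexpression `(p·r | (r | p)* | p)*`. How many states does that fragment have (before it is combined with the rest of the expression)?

Fragment for `(p·r | (r | p)* | p)*`:
Each of the 5 symbol leaves contributes a 2-state fragment.
  p·r : 4 states
  r | p : 6 states
  (r | p)* : 8 states
  p·r | (r | p)* | p : 16 states
  (p·r | (r | p)* | p)* : 18 states

18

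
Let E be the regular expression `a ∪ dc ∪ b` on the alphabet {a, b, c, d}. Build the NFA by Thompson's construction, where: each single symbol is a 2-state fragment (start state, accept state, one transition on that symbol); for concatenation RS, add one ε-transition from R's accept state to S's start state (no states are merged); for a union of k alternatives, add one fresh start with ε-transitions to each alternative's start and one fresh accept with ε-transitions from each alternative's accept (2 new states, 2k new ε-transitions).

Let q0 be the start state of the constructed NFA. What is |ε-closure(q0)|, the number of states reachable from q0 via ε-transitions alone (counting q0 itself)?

4

Let C(F) = |ε-closure(F.start)| within fragment F, and note whether F accepts ε. Symbol fragments have C = 1 and do not accept ε. Then:
  dc → |ε-closure| equals the left operand's closure size = 1 (its accept is not ε-reachable, so the closure stops there)
  a ∪ dc ∪ b → |ε-closure| = 1 + 1 + 1 + 1 = 4 (the new accept is not ε-reachable since no branch accepts ε)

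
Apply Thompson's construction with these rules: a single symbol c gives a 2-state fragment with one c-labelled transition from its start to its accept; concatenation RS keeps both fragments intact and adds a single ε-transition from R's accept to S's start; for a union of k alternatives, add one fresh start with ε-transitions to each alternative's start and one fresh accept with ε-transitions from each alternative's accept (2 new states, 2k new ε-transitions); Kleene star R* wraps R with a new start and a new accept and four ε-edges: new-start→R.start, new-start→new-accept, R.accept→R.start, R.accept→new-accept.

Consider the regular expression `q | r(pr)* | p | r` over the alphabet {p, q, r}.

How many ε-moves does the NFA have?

14

Recursing over subexpressions:
Each of the 6 symbol leaves contributes 0 ε-transitions.
  pr = 1 ε-transition
  (pr)* = 5 ε-transitions
  r(pr)* = 6 ε-transitions
  q | r(pr)* | p | r = 14 ε-transitions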